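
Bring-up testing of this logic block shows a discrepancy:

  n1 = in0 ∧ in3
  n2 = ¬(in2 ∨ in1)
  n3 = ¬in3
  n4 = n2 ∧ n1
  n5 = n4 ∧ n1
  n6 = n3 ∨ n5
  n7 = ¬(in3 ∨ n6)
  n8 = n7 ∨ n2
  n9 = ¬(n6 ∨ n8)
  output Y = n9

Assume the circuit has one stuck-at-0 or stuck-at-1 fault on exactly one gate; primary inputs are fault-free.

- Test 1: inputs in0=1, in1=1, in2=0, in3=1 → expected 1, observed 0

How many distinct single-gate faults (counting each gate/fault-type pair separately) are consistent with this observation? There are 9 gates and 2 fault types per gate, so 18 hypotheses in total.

Fault-free: n1=1, n2=0, n3=0, n4=0, n5=0, n6=0, n7=0, n8=0, n9=1 → 1. Observed 0.
  n1: none of the 2 fault types match ✗
  n2: stuck-at-1 ✓; others ✗
  n3: stuck-at-1 ✓; others ✗
  n4: stuck-at-1 ✓; others ✗
  n5: stuck-at-1 ✓; others ✗
  n6: stuck-at-1 ✓; others ✗
  n7: stuck-at-1 ✓; others ✗
  n8: stuck-at-1 ✓; others ✗
  n9: stuck-at-0 ✓; others ✗
Consistent faults: {n2 stuck-at-1, n3 stuck-at-1, n4 stuck-at-1, n5 stuck-at-1, n6 stuck-at-1, n7 stuck-at-1, n8 stuck-at-1, n9 stuck-at-0} — 8 in all.

8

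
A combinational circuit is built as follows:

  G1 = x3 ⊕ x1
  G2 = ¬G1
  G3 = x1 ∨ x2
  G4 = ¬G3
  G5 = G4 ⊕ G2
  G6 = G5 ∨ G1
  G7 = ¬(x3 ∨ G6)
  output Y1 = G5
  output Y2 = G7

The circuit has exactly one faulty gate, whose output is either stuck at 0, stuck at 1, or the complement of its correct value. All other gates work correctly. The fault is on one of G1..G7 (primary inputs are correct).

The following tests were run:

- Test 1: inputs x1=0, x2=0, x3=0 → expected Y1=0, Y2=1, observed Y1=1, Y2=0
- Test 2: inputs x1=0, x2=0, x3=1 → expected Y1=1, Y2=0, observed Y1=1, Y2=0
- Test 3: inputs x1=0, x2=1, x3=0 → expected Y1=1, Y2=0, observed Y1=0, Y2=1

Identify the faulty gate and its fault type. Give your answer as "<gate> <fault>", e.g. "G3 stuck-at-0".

Fault-free values for test 1 (x1=0, x2=0, x3=0): G1=0, G2=1, G3=0, G4=1, G5=0, G6=0, G7=1, giving Y1=0, Y2=1. Observed Y1=1, Y2=0.
Test 1: faults giving observed Y1=1, Y2=0 are {G1 stuck-at-1, G1 inverted output, G2 stuck-at-0, G2 inverted output, G3 stuck-at-1, G3 inverted output, G4 stuck-at-0, G4 inverted output, G5 stuck-at-1, G5 inverted output}.
Test 2 (x1=0, x2=0, x3=1): fault-free G1=1, G2=0, G3=0, G4=1, G5=1, G6=1, G7=0 → Y1=1, Y2=0; observed Y1=1, Y2=0. Eliminates G1 inverted output, G2 inverted output, G3 stuck-at-1, G3 inverted output, G4 stuck-at-0, G4 inverted output, G5 inverted output.
Test 3 (x1=0, x2=1, x3=0): fault-free G1=0, G2=1, G3=1, G4=0, G5=1, G6=1, G7=0 → Y1=1, Y2=0; observed Y1=0, Y2=1. Eliminates G1 stuck-at-1, G5 stuck-at-1.
Only G2 stuck-at-0 is consistent with every test.

G2 stuck-at-0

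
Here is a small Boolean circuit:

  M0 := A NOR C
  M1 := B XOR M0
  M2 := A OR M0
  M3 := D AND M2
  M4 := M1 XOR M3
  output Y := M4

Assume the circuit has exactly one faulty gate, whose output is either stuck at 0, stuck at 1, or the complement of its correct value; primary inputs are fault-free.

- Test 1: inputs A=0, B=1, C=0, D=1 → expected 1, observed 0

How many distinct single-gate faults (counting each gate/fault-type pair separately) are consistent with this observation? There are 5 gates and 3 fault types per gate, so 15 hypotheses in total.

Fault-free: M0=1, M1=0, M2=1, M3=1, M4=1 → 1. Observed 0.
  M0: none of the 3 fault types match ✗
  M1: stuck-at-1, inverted output ✓; others ✗
  M2: stuck-at-0, inverted output ✓; others ✗
  M3: stuck-at-0, inverted output ✓; others ✗
  M4: stuck-at-0, inverted output ✓; others ✗
Consistent faults: {M1 stuck-at-1, M1 inverted output, M2 stuck-at-0, M2 inverted output, M3 stuck-at-0, M3 inverted output, M4 stuck-at-0, M4 inverted output} — 8 in all.

8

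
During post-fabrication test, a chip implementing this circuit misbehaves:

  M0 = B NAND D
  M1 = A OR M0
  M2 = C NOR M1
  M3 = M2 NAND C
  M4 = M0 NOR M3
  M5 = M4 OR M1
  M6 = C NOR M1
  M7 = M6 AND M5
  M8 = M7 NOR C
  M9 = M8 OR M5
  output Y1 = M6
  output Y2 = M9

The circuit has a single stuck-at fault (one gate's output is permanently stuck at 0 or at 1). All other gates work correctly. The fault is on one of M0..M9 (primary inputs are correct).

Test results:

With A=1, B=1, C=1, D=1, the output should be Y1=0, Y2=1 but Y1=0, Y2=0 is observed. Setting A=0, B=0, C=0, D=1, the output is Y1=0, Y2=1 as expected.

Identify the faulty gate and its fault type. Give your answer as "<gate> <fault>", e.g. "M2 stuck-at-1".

Fault-free values for test 1 (A=1, B=1, C=1, D=1): M0=0, M1=1, M2=0, M3=1, M4=0, M5=1, M6=0, M7=0, M8=0, M9=1, giving Y1=0, Y2=1. Observed Y1=0, Y2=0.
Test 1: faults giving observed Y1=0, Y2=0 are {M1 stuck-at-0, M5 stuck-at-0, M9 stuck-at-0}.
Test 2 (A=0, B=0, C=0, D=1): fault-free M0=1, M1=1, M2=0, M3=1, M4=0, M5=1, M6=0, M7=0, M8=1, M9=1 → Y1=0, Y2=1; observed Y1=0, Y2=1. Eliminates M1 stuck-at-0, M9 stuck-at-0.
Only M5 stuck-at-0 is consistent with every test.

M5 stuck-at-0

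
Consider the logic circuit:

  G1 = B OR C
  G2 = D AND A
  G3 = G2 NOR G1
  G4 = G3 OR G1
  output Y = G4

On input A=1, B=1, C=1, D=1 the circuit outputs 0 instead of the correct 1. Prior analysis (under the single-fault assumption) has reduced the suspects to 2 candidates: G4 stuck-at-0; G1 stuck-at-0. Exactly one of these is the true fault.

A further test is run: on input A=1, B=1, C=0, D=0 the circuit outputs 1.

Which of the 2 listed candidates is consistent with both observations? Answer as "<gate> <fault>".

Evaluate each candidate on input A=1, B=1, C=0, D=0:
  G4 stuck-at-0: G1=1, G2=0, G3=0, G4=0 [stuck-at-0] → 0 — eliminated
  G1 stuck-at-0: G1=0 [stuck-at-0], G2=0, G3=1, G4=1 → 1 — matches
Only G1 stuck-at-0 reproduces the observed 1.

G1 stuck-at-0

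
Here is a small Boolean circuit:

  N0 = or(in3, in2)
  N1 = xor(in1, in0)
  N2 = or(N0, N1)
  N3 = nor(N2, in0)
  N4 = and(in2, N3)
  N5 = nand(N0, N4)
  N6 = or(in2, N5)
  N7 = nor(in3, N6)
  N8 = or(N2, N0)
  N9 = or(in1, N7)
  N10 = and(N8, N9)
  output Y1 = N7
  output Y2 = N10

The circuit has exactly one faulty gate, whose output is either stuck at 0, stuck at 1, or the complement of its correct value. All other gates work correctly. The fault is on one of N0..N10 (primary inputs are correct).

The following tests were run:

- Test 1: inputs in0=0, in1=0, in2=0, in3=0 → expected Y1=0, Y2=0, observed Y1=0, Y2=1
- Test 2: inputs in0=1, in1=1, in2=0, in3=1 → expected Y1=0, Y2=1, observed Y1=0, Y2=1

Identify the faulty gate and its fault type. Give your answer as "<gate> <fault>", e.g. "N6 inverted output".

Fault-free values for test 1 (in0=0, in1=0, in2=0, in3=0): N0=0, N1=0, N2=0, N3=1, N4=0, N5=1, N6=1, N7=0, N8=0, N9=0, N10=0, giving Y1=0, Y2=0. Observed Y1=0, Y2=1.
Test 1: faults giving observed Y1=0, Y2=1 are {N10 stuck-at-1, N10 inverted output}.
Test 2 (in0=1, in1=1, in2=0, in3=1): fault-free N0=1, N1=0, N2=1, N3=0, N4=0, N5=1, N6=1, N7=0, N8=1, N9=1, N10=1 → Y1=0, Y2=1; observed Y1=0, Y2=1. Eliminates N10 inverted output.
Only N10 stuck-at-1 is consistent with every test.

N10 stuck-at-1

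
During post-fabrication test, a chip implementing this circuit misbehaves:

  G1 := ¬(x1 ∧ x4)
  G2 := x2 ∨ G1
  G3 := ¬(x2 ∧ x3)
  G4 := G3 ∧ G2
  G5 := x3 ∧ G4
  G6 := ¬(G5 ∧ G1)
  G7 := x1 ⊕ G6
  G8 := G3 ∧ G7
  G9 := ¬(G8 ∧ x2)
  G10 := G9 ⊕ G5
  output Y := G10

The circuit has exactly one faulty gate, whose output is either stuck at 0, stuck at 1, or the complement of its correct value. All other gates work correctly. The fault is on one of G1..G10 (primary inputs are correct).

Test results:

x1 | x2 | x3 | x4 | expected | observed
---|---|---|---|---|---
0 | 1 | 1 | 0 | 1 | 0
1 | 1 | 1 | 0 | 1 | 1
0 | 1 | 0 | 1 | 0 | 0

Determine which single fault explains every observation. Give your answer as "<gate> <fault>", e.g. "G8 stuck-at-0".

Fault-free values for test 1 (x1=0, x2=1, x3=1, x4=0): G1=1, G2=1, G3=0, G4=0, G5=0, G6=1, G7=1, G8=0, G9=1, G10=1, giving Y=1. Observed 0.
Test 1: faults giving observed 0 are {G3 stuck-at-1, G3 inverted output, G4 stuck-at-1, G4 inverted output, G5 stuck-at-1, G5 inverted output, G8 stuck-at-1, G8 inverted output, G9 stuck-at-0, G9 inverted output, G10 stuck-at-0, G10 inverted output}.
Test 2 (x1=1, x2=1, x3=1, x4=0): fault-free G1=1, G2=1, G3=0, G4=0, G5=0, G6=1, G7=0, G8=0, G9=1, G10=1 → 1; observed 1. Eliminates G4 stuck-at-1, G4 inverted output, G5 stuck-at-1, G5 inverted output, G8 stuck-at-1, G8 inverted output, G9 stuck-at-0, G9 inverted output, G10 stuck-at-0, G10 inverted output.
Test 3 (x1=0, x2=1, x3=0, x4=1): fault-free G1=1, G2=1, G3=1, G4=1, G5=0, G6=1, G7=1, G8=1, G9=0, G10=0 → 0; observed 0. Eliminates G3 inverted output.
Only G3 stuck-at-1 is consistent with every test.

G3 stuck-at-1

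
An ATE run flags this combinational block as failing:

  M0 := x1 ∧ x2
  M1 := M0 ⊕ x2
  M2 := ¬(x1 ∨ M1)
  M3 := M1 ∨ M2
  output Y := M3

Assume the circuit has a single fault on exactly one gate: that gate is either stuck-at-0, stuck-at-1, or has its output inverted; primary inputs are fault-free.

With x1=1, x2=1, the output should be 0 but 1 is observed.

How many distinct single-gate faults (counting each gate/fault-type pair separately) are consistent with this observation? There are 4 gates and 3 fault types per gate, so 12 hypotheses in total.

Fault-free: M0=1, M1=0, M2=0, M3=0 → 0. Observed 1.
  M0 stuck-at-0: output 1 ✓
  M0 stuck-at-1: output 0 ✗
  M0 inverted output: output 1 ✓
  M1 stuck-at-0: output 0 ✗
  M1 stuck-at-1: output 1 ✓
  M1 inverted output: output 1 ✓
  M2 stuck-at-0: output 0 ✗
  M2 stuck-at-1: output 1 ✓
  M2 inverted output: output 1 ✓
  M3 stuck-at-0: output 0 ✗
  M3 stuck-at-1: output 1 ✓
  M3 inverted output: output 1 ✓
Consistent faults: {M0 stuck-at-0, M0 inverted output, M1 stuck-at-1, M1 inverted output, M2 stuck-at-1, M2 inverted output, M3 stuck-at-1, M3 inverted output} — 8 in all.

8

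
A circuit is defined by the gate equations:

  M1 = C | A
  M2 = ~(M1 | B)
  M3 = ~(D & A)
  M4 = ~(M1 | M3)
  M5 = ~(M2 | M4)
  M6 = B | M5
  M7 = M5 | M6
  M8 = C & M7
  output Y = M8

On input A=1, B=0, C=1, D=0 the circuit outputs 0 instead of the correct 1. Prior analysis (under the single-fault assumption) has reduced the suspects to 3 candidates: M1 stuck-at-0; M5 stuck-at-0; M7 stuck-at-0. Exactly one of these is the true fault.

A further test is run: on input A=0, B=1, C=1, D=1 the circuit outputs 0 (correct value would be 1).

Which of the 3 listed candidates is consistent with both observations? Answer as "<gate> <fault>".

M7 stuck-at-0

Evaluate each candidate on input A=0, B=1, C=1, D=1:
  M1 stuck-at-0: M1=0 [stuck-at-0], M2=0, M3=1, M4=0, M5=1, M6=1, M7=1, M8=1 → 1 — eliminated
  M5 stuck-at-0: M1=1, M2=0, M3=1, M4=0, M5=0 [stuck-at-0], M6=1, M7=1, M8=1 → 1 — eliminated
  M7 stuck-at-0: M1=1, M2=0, M3=1, M4=0, M5=1, M6=1, M7=0 [stuck-at-0], M8=0 → 0 — matches
Only M7 stuck-at-0 reproduces the observed 0.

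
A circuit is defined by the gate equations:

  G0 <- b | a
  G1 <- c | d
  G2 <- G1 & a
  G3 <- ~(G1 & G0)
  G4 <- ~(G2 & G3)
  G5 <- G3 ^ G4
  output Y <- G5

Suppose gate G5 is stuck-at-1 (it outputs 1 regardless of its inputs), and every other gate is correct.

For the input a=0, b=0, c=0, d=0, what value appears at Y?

Propagate with G5 forced: G0=0, G1=0, G2=0, G3=1, G4=1, G5=1 [stuck-at-1].
So Y = 1. (Without the fault it would be 0.)

1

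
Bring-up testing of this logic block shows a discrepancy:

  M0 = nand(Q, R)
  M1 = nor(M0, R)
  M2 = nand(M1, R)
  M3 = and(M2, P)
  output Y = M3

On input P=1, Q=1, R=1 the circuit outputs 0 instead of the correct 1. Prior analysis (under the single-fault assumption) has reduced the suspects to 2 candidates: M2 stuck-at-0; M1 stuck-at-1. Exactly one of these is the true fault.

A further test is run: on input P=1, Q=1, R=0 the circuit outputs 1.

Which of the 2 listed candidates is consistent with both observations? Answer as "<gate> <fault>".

Evaluate each candidate on input P=1, Q=1, R=0:
  M2 stuck-at-0: M0=1, M1=0, M2=0 [stuck-at-0], M3=0 → 0 — eliminated
  M1 stuck-at-1: M0=1, M1=1 [stuck-at-1], M2=1, M3=1 → 1 — matches
Only M1 stuck-at-1 reproduces the observed 1.

M1 stuck-at-1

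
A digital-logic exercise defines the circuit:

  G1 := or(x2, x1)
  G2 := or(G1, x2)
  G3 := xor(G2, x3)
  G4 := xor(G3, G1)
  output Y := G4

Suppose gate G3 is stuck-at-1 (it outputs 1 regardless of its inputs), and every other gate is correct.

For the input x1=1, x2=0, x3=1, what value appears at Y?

0

Propagate with G3 forced: G1=1, G2=1, G3=1 [stuck-at-1], G4=0.
So Y = 0. (Without the fault it would be 1.)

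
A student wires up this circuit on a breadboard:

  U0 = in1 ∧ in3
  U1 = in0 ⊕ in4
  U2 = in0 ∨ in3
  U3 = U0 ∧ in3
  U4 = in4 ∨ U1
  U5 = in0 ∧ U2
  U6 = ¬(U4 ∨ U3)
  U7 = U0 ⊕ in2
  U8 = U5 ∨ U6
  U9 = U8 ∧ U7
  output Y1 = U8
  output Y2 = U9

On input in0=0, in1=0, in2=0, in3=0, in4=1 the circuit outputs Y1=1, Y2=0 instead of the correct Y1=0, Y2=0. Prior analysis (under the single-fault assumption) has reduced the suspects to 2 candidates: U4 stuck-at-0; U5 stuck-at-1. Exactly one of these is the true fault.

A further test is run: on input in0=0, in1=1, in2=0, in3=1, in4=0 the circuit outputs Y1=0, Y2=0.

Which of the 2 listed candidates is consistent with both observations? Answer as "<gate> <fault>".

Evaluate each candidate on input in0=0, in1=1, in2=0, in3=1, in4=0:
  U4 stuck-at-0: U0=1, U1=0, U2=1, U3=1, U4=0 [stuck-at-0], U5=0, U6=0, U7=1, U8=0, U9=0 → Y1=0, Y2=0 — matches
  U5 stuck-at-1: U0=1, U1=0, U2=1, U3=1, U4=0, U5=1 [stuck-at-1], U6=0, U7=1, U8=1, U9=1 → Y1=1, Y2=1 — eliminated
Only U4 stuck-at-0 reproduces the observed Y1=0, Y2=0.

U4 stuck-at-0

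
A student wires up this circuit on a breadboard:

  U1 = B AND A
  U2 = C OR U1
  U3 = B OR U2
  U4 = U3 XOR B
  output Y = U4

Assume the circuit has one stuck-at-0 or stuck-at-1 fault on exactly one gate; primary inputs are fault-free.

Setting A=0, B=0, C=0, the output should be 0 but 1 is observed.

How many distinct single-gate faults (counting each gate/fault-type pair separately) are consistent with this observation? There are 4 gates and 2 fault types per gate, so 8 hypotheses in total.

Fault-free: U1=0, U2=0, U3=0, U4=0 → 0. Observed 1.
  U1 stuck-at-0: output 0 ✗
  U1 stuck-at-1: output 1 ✓
  U2 stuck-at-0: output 0 ✗
  U2 stuck-at-1: output 1 ✓
  U3 stuck-at-0: output 0 ✗
  U3 stuck-at-1: output 1 ✓
  U4 stuck-at-0: output 0 ✗
  U4 stuck-at-1: output 1 ✓
Consistent faults: {U1 stuck-at-1, U2 stuck-at-1, U3 stuck-at-1, U4 stuck-at-1} — 4 in all.

4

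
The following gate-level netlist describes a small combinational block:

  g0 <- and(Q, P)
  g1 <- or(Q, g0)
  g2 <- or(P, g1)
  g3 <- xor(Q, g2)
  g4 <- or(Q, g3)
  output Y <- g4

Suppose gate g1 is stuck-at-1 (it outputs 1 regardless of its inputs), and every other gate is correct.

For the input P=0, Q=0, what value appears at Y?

1

Propagate with g1 forced: g0=0, g1=1 [stuck-at-1], g2=1, g3=1, g4=1.
So Y = 1. (Without the fault it would be 0.)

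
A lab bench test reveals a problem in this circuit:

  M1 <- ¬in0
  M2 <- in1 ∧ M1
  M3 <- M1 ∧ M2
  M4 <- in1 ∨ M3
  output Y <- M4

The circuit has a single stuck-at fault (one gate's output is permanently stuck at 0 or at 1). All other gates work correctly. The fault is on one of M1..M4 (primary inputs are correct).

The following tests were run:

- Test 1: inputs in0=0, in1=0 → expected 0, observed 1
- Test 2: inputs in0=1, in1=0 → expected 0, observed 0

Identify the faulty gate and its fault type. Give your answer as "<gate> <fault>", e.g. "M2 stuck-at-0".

Fault-free values for test 1 (in0=0, in1=0): M1=1, M2=0, M3=0, M4=0, giving Y=0. Observed 1.
Test 1: faults giving observed 1 are {M2 stuck-at-1, M3 stuck-at-1, M4 stuck-at-1}.
Test 2 (in0=1, in1=0): fault-free M1=0, M2=0, M3=0, M4=0 → 0; observed 0. Eliminates M3 stuck-at-1, M4 stuck-at-1.
Only M2 stuck-at-1 is consistent with every test.

M2 stuck-at-1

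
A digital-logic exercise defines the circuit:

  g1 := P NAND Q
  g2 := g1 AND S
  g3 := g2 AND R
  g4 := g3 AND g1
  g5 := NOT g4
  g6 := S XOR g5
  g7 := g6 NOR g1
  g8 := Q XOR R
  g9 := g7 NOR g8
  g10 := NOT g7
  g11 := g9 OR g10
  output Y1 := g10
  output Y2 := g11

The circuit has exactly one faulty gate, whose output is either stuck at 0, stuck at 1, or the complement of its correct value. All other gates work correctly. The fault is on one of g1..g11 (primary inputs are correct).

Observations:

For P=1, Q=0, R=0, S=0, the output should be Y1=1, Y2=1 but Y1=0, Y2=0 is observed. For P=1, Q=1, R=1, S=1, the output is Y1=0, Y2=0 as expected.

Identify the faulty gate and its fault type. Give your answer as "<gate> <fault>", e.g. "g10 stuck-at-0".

Fault-free values for test 1 (P=1, Q=0, R=0, S=0): g1=1, g2=0, g3=0, g4=0, g5=1, g6=1, g7=0, g8=0, g9=1, g10=1, g11=1, giving Y1=1, Y2=1. Observed Y1=0, Y2=0.
Test 1: faults giving observed Y1=0, Y2=0 are {g7 stuck-at-1, g7 inverted output}.
Test 2 (P=1, Q=1, R=1, S=1): fault-free g1=0, g2=0, g3=0, g4=0, g5=1, g6=0, g7=1, g8=0, g9=0, g10=0, g11=0 → Y1=0, Y2=0; observed Y1=0, Y2=0. Eliminates g7 inverted output.
Only g7 stuck-at-1 is consistent with every test.

g7 stuck-at-1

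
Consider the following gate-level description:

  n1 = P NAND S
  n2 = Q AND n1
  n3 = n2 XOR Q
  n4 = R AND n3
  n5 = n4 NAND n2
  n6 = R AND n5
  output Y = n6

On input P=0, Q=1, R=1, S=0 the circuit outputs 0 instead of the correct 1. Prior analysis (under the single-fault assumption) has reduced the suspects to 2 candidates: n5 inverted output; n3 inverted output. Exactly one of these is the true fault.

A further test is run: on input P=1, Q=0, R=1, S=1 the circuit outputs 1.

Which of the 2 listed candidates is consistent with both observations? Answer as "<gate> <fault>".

n3 inverted output

Evaluate each candidate on input P=1, Q=0, R=1, S=1:
  n5 inverted output: n1=0, n2=0, n3=0, n4=0, n5=0 [inverted output], n6=0 → 0 — eliminated
  n3 inverted output: n1=0, n2=0, n3=1 [inverted output], n4=1, n5=1, n6=1 → 1 — matches
Only n3 inverted output reproduces the observed 1.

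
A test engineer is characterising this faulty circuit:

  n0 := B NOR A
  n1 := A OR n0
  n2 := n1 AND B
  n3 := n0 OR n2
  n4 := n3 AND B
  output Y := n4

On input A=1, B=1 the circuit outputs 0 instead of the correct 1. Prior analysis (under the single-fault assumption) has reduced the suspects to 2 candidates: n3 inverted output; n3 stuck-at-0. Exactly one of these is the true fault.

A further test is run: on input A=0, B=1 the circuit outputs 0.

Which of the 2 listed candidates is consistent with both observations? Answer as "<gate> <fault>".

Evaluate each candidate on input A=0, B=1:
  n3 inverted output: n0=0, n1=0, n2=0, n3=1 [inverted output], n4=1 → 1 — eliminated
  n3 stuck-at-0: n0=0, n1=0, n2=0, n3=0 [stuck-at-0], n4=0 → 0 — matches
Only n3 stuck-at-0 reproduces the observed 0.

n3 stuck-at-0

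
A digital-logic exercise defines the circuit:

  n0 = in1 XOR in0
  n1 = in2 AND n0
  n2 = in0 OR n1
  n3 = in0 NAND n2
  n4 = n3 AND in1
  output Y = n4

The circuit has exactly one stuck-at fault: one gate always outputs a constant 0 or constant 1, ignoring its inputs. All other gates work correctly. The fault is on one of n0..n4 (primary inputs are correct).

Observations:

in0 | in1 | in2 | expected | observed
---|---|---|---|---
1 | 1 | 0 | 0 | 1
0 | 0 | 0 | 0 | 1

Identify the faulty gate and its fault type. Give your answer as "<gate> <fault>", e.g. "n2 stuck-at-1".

Fault-free values for test 1 (in0=1, in1=1, in2=0): n0=0, n1=0, n2=1, n3=0, n4=0, giving Y=0. Observed 1.
Test 1: faults giving observed 1 are {n2 stuck-at-0, n3 stuck-at-1, n4 stuck-at-1}.
Test 2 (in0=0, in1=0, in2=0): fault-free n0=0, n1=0, n2=0, n3=1, n4=0 → 0; observed 1. Eliminates n2 stuck-at-0, n3 stuck-at-1.
Only n4 stuck-at-1 is consistent with every test.

n4 stuck-at-1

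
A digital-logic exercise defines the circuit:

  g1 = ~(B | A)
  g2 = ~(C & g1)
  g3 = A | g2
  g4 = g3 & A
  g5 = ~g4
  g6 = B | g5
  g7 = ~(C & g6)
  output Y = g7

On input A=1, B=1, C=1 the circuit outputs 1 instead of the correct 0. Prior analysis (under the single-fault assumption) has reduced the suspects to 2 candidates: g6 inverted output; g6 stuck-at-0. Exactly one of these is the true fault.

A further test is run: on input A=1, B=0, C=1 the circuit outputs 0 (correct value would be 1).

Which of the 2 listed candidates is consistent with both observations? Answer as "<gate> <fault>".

g6 inverted output

Evaluate each candidate on input A=1, B=0, C=1:
  g6 inverted output: g1=0, g2=1, g3=1, g4=1, g5=0, g6=1 [inverted output], g7=0 → 0 — matches
  g6 stuck-at-0: g1=0, g2=1, g3=1, g4=1, g5=0, g6=0 [stuck-at-0], g7=1 → 1 — eliminated
Only g6 inverted output reproduces the observed 0.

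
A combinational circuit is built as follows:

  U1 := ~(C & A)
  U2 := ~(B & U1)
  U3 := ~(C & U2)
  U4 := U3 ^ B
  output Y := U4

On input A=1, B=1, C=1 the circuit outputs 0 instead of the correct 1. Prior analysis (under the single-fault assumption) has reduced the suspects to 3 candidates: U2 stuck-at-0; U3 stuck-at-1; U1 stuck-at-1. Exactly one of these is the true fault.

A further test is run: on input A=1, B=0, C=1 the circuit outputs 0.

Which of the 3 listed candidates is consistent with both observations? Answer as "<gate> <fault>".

Evaluate each candidate on input A=1, B=0, C=1:
  U2 stuck-at-0: U1=0, U2=0 [stuck-at-0], U3=1, U4=1 → 1 — eliminated
  U3 stuck-at-1: U1=0, U2=1, U3=1 [stuck-at-1], U4=1 → 1 — eliminated
  U1 stuck-at-1: U1=1 [stuck-at-1], U2=1, U3=0, U4=0 → 0 — matches
Only U1 stuck-at-1 reproduces the observed 0.

U1 stuck-at-1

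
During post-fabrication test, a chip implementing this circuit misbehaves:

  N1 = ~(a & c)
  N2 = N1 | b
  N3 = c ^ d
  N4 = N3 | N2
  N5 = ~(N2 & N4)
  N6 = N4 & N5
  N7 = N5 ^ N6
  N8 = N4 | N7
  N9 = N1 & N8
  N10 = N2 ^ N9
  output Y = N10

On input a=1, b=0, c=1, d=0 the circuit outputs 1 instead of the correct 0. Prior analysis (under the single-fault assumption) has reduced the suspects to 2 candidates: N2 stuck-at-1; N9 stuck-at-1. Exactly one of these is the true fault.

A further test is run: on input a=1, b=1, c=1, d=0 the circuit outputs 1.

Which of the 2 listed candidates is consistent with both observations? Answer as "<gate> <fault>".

Evaluate each candidate on input a=1, b=1, c=1, d=0:
  N2 stuck-at-1: N1=0, N2=1 [stuck-at-1], N3=1, N4=1, N5=0, N6=0, N7=0, N8=1, N9=0, N10=1 → 1 — matches
  N9 stuck-at-1: N1=0, N2=1, N3=1, N4=1, N5=0, N6=0, N7=0, N8=1, N9=1 [stuck-at-1], N10=0 → 0 — eliminated
Only N2 stuck-at-1 reproduces the observed 1.

N2 stuck-at-1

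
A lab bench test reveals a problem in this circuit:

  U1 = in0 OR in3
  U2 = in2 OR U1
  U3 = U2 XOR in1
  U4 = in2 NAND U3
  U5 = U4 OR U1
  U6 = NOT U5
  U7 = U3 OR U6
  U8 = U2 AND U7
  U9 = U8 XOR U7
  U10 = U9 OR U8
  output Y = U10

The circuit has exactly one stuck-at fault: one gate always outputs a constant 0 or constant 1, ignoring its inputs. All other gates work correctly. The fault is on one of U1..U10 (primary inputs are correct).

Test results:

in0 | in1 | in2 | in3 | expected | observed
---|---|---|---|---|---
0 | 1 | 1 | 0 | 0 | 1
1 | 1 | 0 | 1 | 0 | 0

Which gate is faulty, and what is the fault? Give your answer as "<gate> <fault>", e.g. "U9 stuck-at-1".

U4 stuck-at-0

Fault-free values for test 1 (in0=0, in1=1, in2=1, in3=0): U1=0, U2=1, U3=0, U4=1, U5=1, U6=0, U7=0, U8=0, U9=0, U10=0, giving Y=0. Observed 1.
Test 1: faults giving observed 1 are {U2 stuck-at-0, U3 stuck-at-1, U4 stuck-at-0, U5 stuck-at-0, U6 stuck-at-1, U7 stuck-at-1, U8 stuck-at-1, U9 stuck-at-1, U10 stuck-at-1}.
Test 2 (in0=1, in1=1, in2=0, in3=1): fault-free U1=1, U2=1, U3=0, U4=1, U5=1, U6=0, U7=0, U8=0, U9=0, U10=0 → 0; observed 0. Eliminates U2 stuck-at-0, U3 stuck-at-1, U5 stuck-at-0, U6 stuck-at-1, U7 stuck-at-1, U8 stuck-at-1, U9 stuck-at-1, U10 stuck-at-1.
Only U4 stuck-at-0 is consistent with every test.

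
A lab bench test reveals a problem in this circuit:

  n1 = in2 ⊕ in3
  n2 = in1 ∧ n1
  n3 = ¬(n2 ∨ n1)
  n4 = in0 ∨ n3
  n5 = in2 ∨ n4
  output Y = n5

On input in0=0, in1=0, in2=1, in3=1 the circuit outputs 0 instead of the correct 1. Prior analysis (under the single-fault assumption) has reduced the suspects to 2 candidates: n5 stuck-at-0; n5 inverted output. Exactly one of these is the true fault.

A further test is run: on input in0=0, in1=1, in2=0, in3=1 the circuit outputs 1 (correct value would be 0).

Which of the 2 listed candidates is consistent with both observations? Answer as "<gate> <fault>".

Evaluate each candidate on input in0=0, in1=1, in2=0, in3=1:
  n5 stuck-at-0: n1=1, n2=1, n3=0, n4=0, n5=0 [stuck-at-0] → 0 — eliminated
  n5 inverted output: n1=1, n2=1, n3=0, n4=0, n5=1 [inverted output] → 1 — matches
Only n5 inverted output reproduces the observed 1.

n5 inverted output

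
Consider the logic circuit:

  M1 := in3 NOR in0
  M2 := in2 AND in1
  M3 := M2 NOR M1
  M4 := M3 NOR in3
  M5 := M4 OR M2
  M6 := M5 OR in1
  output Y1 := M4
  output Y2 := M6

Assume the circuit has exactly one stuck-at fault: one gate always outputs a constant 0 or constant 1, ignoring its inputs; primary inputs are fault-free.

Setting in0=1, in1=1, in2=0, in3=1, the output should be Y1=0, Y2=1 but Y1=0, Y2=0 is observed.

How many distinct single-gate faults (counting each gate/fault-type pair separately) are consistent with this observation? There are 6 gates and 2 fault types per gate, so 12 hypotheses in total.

1

Fault-free: M1=0, M2=0, M3=1, M4=0, M5=0, M6=1 → Y1=0, Y2=1. Observed Y1=0, Y2=0.
  M1 stuck-at-0: output Y1=0, Y2=1 ✗
  M1 stuck-at-1: output Y1=0, Y2=1 ✗
  M2 stuck-at-0: output Y1=0, Y2=1 ✗
  M2 stuck-at-1: output Y1=0, Y2=1 ✗
  M3 stuck-at-0: output Y1=0, Y2=1 ✗
  M3 stuck-at-1: output Y1=0, Y2=1 ✗
  M4 stuck-at-0: output Y1=0, Y2=1 ✗
  M4 stuck-at-1: output Y1=1, Y2=1 ✗
  M5 stuck-at-0: output Y1=0, Y2=1 ✗
  M5 stuck-at-1: output Y1=0, Y2=1 ✗
  M6 stuck-at-0: output Y1=0, Y2=0 ✓
  M6 stuck-at-1: output Y1=0, Y2=1 ✗
Consistent faults: {M6 stuck-at-0} — 1 in all.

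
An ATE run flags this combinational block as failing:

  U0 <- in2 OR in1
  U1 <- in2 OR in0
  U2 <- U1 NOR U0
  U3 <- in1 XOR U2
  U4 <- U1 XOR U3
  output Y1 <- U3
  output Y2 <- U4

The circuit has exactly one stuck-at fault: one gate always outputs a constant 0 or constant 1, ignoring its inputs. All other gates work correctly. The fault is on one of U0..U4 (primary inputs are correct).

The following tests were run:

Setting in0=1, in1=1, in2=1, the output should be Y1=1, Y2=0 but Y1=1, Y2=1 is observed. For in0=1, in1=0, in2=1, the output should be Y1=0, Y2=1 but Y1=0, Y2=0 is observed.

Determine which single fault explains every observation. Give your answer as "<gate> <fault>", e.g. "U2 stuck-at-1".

U1 stuck-at-0

Fault-free values for test 1 (in0=1, in1=1, in2=1): U0=1, U1=1, U2=0, U3=1, U4=0, giving Y1=1, Y2=0. Observed Y1=1, Y2=1.
Test 1: faults giving observed Y1=1, Y2=1 are {U1 stuck-at-0, U4 stuck-at-1}.
Test 2 (in0=1, in1=0, in2=1): fault-free U0=1, U1=1, U2=0, U3=0, U4=1 → Y1=0, Y2=1; observed Y1=0, Y2=0. Eliminates U4 stuck-at-1.
Only U1 stuck-at-0 is consistent with every test.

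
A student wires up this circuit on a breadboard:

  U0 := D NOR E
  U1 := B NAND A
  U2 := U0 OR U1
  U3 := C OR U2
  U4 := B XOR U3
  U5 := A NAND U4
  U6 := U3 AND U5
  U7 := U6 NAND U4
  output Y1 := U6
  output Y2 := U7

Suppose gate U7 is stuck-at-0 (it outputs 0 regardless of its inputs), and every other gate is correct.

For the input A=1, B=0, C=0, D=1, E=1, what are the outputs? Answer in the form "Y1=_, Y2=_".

Propagate with U7 forced: U0=0, U1=1, U2=1, U3=1, U4=1, U5=0, U6=0, U7=0 [stuck-at-0].
So the outputs are Y1=0, Y2=0. (Without the fault they would be Y1=0, Y2=1.)

Y1=0, Y2=0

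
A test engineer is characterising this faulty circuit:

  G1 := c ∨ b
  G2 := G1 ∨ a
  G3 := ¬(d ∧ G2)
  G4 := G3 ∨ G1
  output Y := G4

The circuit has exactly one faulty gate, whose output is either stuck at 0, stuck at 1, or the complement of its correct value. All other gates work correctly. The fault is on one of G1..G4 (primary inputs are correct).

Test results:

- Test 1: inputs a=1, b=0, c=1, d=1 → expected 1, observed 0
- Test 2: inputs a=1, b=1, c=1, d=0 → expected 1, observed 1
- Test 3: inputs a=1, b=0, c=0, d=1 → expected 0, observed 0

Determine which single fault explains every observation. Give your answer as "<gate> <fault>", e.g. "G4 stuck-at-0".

G1 stuck-at-0

Fault-free values for test 1 (a=1, b=0, c=1, d=1): G1=1, G2=1, G3=0, G4=1, giving Y=1. Observed 0.
Test 1: faults giving observed 0 are {G1 stuck-at-0, G1 inverted output, G4 stuck-at-0, G4 inverted output}.
Test 2 (a=1, b=1, c=1, d=0): fault-free G1=1, G2=1, G3=1, G4=1 → 1; observed 1. Eliminates G4 stuck-at-0, G4 inverted output.
Test 3 (a=1, b=0, c=0, d=1): fault-free G1=0, G2=1, G3=0, G4=0 → 0; observed 0. Eliminates G1 inverted output.
Only G1 stuck-at-0 is consistent with every test.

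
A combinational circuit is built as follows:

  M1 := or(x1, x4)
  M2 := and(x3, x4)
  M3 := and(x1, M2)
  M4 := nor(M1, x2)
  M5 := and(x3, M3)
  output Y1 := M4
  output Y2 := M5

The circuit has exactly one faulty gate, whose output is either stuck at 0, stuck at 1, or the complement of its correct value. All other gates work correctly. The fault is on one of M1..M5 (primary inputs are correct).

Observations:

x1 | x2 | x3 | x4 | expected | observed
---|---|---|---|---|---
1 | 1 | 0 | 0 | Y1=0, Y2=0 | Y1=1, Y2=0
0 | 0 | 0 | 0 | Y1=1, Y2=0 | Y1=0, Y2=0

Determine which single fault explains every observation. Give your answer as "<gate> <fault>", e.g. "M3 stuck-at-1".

M4 inverted output

Fault-free values for test 1 (x1=1, x2=1, x3=0, x4=0): M1=1, M2=0, M3=0, M4=0, M5=0, giving Y1=0, Y2=0. Observed Y1=1, Y2=0.
Test 1: faults giving observed Y1=1, Y2=0 are {M4 stuck-at-1, M4 inverted output}.
Test 2 (x1=0, x2=0, x3=0, x4=0): fault-free M1=0, M2=0, M3=0, M4=1, M5=0 → Y1=1, Y2=0; observed Y1=0, Y2=0. Eliminates M4 stuck-at-1.
Only M4 inverted output is consistent with every test.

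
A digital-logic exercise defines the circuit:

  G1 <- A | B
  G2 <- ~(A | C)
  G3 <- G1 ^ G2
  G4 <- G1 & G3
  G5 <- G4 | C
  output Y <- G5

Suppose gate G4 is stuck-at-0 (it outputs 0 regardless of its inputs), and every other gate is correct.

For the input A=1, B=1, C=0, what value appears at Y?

Propagate with G4 forced: G1=1, G2=0, G3=1, G4=0 [stuck-at-0], G5=0.
So Y = 0. (Without the fault it would be 1.)

0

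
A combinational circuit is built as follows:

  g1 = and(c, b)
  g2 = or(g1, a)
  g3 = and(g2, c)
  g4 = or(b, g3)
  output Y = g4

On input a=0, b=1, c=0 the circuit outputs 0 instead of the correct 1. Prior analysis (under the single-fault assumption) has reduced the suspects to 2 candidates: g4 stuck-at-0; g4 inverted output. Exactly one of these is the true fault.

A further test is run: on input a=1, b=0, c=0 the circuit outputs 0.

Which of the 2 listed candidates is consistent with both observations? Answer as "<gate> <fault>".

g4 stuck-at-0

Evaluate each candidate on input a=1, b=0, c=0:
  g4 stuck-at-0: g1=0, g2=1, g3=0, g4=0 [stuck-at-0] → 0 — matches
  g4 inverted output: g1=0, g2=1, g3=0, g4=1 [inverted output] → 1 — eliminated
Only g4 stuck-at-0 reproduces the observed 0.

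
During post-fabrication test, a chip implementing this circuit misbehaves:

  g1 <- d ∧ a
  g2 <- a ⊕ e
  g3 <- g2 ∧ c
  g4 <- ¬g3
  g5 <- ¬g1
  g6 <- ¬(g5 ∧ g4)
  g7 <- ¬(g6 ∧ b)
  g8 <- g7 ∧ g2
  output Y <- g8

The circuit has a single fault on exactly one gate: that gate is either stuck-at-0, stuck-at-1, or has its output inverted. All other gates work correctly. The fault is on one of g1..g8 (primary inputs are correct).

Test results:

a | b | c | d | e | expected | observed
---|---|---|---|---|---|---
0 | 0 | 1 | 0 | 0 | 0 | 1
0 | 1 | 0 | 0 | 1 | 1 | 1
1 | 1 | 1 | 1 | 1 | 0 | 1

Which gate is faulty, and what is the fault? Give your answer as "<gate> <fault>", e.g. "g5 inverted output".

Fault-free values for test 1 (a=0, b=0, c=1, d=0, e=0): g1=0, g2=0, g3=0, g4=1, g5=1, g6=0, g7=1, g8=0, giving Y=0. Observed 1.
Test 1: faults giving observed 1 are {g2 stuck-at-1, g2 inverted output, g8 stuck-at-1, g8 inverted output}.
Test 2 (a=0, b=1, c=0, d=0, e=1): fault-free g1=0, g2=1, g3=0, g4=1, g5=1, g6=0, g7=1, g8=1 → 1; observed 1. Eliminates g2 inverted output, g8 inverted output.
Test 3 (a=1, b=1, c=1, d=1, e=1): fault-free g1=1, g2=0, g3=0, g4=1, g5=0, g6=1, g7=0, g8=0 → 0; observed 1. Eliminates g2 stuck-at-1.
Only g8 stuck-at-1 is consistent with every test.

g8 stuck-at-1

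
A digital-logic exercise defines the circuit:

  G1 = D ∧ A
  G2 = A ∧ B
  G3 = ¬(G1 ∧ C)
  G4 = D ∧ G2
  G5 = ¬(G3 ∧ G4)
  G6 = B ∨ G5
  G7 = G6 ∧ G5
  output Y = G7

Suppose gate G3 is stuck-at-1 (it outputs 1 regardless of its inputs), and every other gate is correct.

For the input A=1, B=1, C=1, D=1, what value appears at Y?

0

Propagate with G3 forced: G1=1, G2=1, G3=1 [stuck-at-1], G4=1, G5=0, G6=1, G7=0.
So Y = 0. (Without the fault it would be 1.)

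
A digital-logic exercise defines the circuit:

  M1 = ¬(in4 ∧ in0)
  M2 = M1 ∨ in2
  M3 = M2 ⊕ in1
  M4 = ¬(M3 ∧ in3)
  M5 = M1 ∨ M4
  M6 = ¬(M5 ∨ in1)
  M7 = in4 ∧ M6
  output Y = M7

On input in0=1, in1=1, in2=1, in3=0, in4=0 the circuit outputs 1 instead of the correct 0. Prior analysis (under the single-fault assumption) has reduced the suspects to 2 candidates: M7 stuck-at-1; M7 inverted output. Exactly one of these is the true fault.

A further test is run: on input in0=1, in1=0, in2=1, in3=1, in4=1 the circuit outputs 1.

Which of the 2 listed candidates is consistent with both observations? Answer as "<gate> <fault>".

M7 stuck-at-1

Evaluate each candidate on input in0=1, in1=0, in2=1, in3=1, in4=1:
  M7 stuck-at-1: M1=0, M2=1, M3=1, M4=0, M5=0, M6=1, M7=1 [stuck-at-1] → 1 — matches
  M7 inverted output: M1=0, M2=1, M3=1, M4=0, M5=0, M6=1, M7=0 [inverted output] → 0 — eliminated
Only M7 stuck-at-1 reproduces the observed 1.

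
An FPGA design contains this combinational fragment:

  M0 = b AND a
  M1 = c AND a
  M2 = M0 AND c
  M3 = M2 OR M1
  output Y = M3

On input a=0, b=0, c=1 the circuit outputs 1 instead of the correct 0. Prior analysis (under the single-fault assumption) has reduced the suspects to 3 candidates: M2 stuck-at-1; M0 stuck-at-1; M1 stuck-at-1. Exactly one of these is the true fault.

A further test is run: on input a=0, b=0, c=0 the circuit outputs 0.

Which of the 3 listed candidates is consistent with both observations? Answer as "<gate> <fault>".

M0 stuck-at-1

Evaluate each candidate on input a=0, b=0, c=0:
  M2 stuck-at-1: M0=0, M1=0, M2=1 [stuck-at-1], M3=1 → 1 — eliminated
  M0 stuck-at-1: M0=1 [stuck-at-1], M1=0, M2=0, M3=0 → 0 — matches
  M1 stuck-at-1: M0=0, M1=1 [stuck-at-1], M2=0, M3=1 → 1 — eliminated
Only M0 stuck-at-1 reproduces the observed 0.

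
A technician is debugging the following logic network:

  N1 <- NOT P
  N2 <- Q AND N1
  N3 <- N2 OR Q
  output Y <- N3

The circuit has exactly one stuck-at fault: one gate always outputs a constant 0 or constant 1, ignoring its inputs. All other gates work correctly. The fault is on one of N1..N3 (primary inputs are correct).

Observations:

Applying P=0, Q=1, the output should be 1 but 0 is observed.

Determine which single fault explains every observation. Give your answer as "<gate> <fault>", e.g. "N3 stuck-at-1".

Fault-free values for test 1 (P=0, Q=1): N1=1, N2=1, N3=1, giving Y=1. Observed 0.
Test 1: faults giving observed 0 are {N3 stuck-at-0}.
Only N3 stuck-at-0 is consistent with every test.

N3 stuck-at-0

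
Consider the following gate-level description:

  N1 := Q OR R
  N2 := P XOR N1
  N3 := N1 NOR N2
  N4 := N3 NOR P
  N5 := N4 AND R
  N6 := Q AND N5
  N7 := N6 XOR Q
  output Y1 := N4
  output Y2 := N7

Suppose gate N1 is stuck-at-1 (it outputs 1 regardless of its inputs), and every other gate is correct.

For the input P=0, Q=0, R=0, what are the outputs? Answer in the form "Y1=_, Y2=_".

Y1=1, Y2=0

Propagate with N1 forced: N1=1 [stuck-at-1], N2=1, N3=0, N4=1, N5=0, N6=0, N7=0.
So the outputs are Y1=1, Y2=0. (Without the fault they would be Y1=0, Y2=0.)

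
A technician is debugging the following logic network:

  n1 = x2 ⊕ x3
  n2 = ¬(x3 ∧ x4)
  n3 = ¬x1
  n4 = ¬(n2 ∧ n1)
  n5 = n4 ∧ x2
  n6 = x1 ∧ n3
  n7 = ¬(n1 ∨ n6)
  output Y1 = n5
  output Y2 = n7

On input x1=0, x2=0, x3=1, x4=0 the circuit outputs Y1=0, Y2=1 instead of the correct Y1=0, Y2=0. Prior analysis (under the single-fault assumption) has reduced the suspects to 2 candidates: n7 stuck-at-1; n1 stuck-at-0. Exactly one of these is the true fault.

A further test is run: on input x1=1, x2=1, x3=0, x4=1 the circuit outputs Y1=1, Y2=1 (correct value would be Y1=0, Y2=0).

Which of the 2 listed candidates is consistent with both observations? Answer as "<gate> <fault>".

Evaluate each candidate on input x1=1, x2=1, x3=0, x4=1:
  n7 stuck-at-1: n1=1, n2=1, n3=0, n4=0, n5=0, n6=0, n7=1 [stuck-at-1] → Y1=0, Y2=1 — eliminated
  n1 stuck-at-0: n1=0 [stuck-at-0], n2=1, n3=0, n4=1, n5=1, n6=0, n7=1 → Y1=1, Y2=1 — matches
Only n1 stuck-at-0 reproduces the observed Y1=1, Y2=1.

n1 stuck-at-0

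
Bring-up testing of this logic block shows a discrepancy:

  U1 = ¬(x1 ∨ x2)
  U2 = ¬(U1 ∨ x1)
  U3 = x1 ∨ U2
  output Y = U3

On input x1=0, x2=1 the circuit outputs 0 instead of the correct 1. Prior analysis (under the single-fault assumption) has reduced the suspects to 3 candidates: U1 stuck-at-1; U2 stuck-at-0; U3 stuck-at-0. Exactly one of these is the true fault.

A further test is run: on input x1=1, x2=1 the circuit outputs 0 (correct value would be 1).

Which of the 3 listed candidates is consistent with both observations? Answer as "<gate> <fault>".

U3 stuck-at-0

Evaluate each candidate on input x1=1, x2=1:
  U1 stuck-at-1: U1=1 [stuck-at-1], U2=0, U3=1 → 1 — eliminated
  U2 stuck-at-0: U1=0, U2=0 [stuck-at-0], U3=1 → 1 — eliminated
  U3 stuck-at-0: U1=0, U2=0, U3=0 [stuck-at-0] → 0 — matches
Only U3 stuck-at-0 reproduces the observed 0.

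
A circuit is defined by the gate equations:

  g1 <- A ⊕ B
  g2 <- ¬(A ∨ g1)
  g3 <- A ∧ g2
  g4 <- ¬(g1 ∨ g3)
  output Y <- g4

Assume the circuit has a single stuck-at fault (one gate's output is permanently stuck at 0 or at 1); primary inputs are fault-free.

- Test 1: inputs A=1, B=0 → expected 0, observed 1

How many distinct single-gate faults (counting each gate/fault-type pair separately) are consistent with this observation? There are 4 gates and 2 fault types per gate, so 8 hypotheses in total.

2

Fault-free: g1=1, g2=0, g3=0, g4=0 → 0. Observed 1.
  g1 stuck-at-0: output 1 ✓
  g1 stuck-at-1: output 0 ✗
  g2 stuck-at-0: output 0 ✗
  g2 stuck-at-1: output 0 ✗
  g3 stuck-at-0: output 0 ✗
  g3 stuck-at-1: output 0 ✗
  g4 stuck-at-0: output 0 ✗
  g4 stuck-at-1: output 1 ✓
Consistent faults: {g1 stuck-at-0, g4 stuck-at-1} — 2 in all.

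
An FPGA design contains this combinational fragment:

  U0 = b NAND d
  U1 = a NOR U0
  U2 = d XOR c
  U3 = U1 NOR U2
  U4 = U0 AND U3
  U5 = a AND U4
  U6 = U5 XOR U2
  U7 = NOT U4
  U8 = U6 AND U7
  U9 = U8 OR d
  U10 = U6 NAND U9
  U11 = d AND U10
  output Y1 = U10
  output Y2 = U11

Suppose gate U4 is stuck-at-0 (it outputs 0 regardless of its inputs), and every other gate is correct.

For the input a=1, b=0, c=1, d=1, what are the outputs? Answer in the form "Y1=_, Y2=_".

Y1=1, Y2=1

Propagate with U4 forced: U0=1, U1=0, U2=0, U3=1, U4=0 [stuck-at-0], U5=0, U6=0, U7=1, U8=0, U9=1, U10=1, U11=1.
So the outputs are Y1=1, Y2=1. (Without the fault they would be Y1=0, Y2=0.)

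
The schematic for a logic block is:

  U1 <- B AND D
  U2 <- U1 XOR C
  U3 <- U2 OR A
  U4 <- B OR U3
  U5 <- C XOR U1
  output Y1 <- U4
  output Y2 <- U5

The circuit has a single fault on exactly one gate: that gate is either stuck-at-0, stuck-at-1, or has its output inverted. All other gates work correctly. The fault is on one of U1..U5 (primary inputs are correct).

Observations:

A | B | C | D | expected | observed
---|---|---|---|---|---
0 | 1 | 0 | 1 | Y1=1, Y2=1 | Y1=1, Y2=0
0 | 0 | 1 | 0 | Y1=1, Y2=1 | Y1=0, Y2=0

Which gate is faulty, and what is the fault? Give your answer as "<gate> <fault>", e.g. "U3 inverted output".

U1 inverted output

Fault-free values for test 1 (A=0, B=1, C=0, D=1): U1=1, U2=1, U3=1, U4=1, U5=1, giving Y1=1, Y2=1. Observed Y1=1, Y2=0.
Test 1: faults giving observed Y1=1, Y2=0 are {U1 stuck-at-0, U1 inverted output, U5 stuck-at-0, U5 inverted output}.
Test 2 (A=0, B=0, C=1, D=0): fault-free U1=0, U2=1, U3=1, U4=1, U5=1 → Y1=1, Y2=1; observed Y1=0, Y2=0. Eliminates U1 stuck-at-0, U5 stuck-at-0, U5 inverted output.
Only U1 inverted output is consistent with every test.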